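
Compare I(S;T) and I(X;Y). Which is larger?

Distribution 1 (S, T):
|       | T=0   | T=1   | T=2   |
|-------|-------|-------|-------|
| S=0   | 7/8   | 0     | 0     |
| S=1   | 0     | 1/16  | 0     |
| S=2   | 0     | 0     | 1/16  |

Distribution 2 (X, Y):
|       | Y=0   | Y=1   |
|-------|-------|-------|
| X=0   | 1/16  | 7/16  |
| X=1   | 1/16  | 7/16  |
Distribution 1 (S, T):
Marginal P(S) (row sums):
  P(S=0) = 7/8 + 0 + 0 = 7/8
  P(S=1) = 0 + 1/16 + 0 = 1/16
  P(S=2) = 0 + 0 + 1/16 = 1/16
Marginal P(T) (column sums):
  P(T=0) = 7/8 + 0 + 0 = 7/8
  P(T=1) = 0 + 1/16 + 0 = 1/16
  P(T=2) = 0 + 0 + 1/16 = 1/16

H(S) = -[(7/8)·log₂(7/8) + (1/16)·log₂(1/16) + (1/16)·log₂(1/16)]
  = 0.1686 + 0.2500 + 0.2500
  = 0.6686 bits
H(T) = -[(7/8)·log₂(7/8) + (1/16)·log₂(1/16) + (1/16)·log₂(1/16)]
  = 0.1686 + 0.2500 + 0.2500
  = 0.6686 bits
H(S,T) = -[(7/8)·log₂(7/8) + (1/16)·log₂(1/16) + (1/16)·log₂(1/16)]
  = 0.1686 + 0.2500 + 0.2500
  = 0.6686 bits

I(S;T) = H(S) + H(T) - H(S,T)
  = 0.6686 + 0.6686 - 0.6686
  = 0.6686 bits

Distribution 2 (X, Y):
Marginal P(X) (row sums):
  P(X=0) = 1/16 + 7/16 = 1/2
  P(X=1) = 1/16 + 7/16 = 1/2
Marginal P(Y) (column sums):
  P(Y=0) = 1/16 + 1/16 = 1/8
  P(Y=1) = 7/16 + 7/16 = 7/8

H(X) = -[(1/2)·log₂(1/2) + (1/2)·log₂(1/2)]
  = 0.5000 + 0.5000
  = 1.0000 bits
H(Y) = -[(1/8)·log₂(1/8) + (7/8)·log₂(7/8)]
  = 0.3750 + 0.1686
  = 0.5436 bits
H(X,Y) = -[(1/16)·log₂(1/16) + (7/16)·log₂(7/16) + (1/16)·log₂(1/16) + (7/16)·log₂(7/16)]
  = 0.2500 + 0.5218 + 0.2500 + 0.5218
  = 1.5436 bits

I(X;Y) = H(X) + H(Y) - H(X,Y)
  = 1.0000 + 0.5436 - 1.5436
  = 0.0000 bits

I(S;T) = 0.6686 bits > I(X;Y) = 0.0000 bits, so (S, T) has the higher mutual information (stronger dependence).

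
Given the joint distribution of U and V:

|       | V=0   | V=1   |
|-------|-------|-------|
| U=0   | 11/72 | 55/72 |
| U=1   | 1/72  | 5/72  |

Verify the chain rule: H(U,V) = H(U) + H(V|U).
Left side:
H(U,V) = -[(11/72)·log₂(11/72) + (55/72)·log₂(55/72) + (1/72)·log₂(1/72) + (5/72)·log₂(5/72)]
  = 0.4141 + 0.2968 + 0.0857 + 0.2672
  = 1.0638 bits

Right side:
Marginal P(U) (row sums):
  P(U=0) = 11/72 + 55/72 = 11/12
  P(U=1) = 1/72 + 5/72 = 1/12
H(U) = -[(11/12)·log₂(11/12) + (1/12)·log₂(1/12)]
  = 0.1151 + 0.2987
  = 0.4138 bits
H(V|U) = -Σ P(U,V)·log₂ P(V|U), where P(V|U) = P(U,V) / P(U)
  (U=0,V=0): P(V|U) = (11/72)/(11/12) = 1/6;  -(11/72)·log₂(1/6) = 0.3949
  (U=0,V=1): P(V|U) = (55/72)/(11/12) = 5/6;  -(55/72)·log₂(5/6) = 0.2009
  (U=1,V=0): P(V|U) = (1/72)/(1/12) = 1/6;  -(1/72)·log₂(1/6) = 0.0359
  (U=1,V=1): P(V|U) = (5/72)/(1/12) = 5/6;  -(5/72)·log₂(5/6) = 0.0183
H(V|U) = 0.3949 + 0.2009 + 0.0359 + 0.0183
  = 0.6500 bits
H(U) + H(V|U) = 0.4138 + 0.6500 = 1.0638 bits

Both sides equal 1.0638 bits, so the chain rule holds ✓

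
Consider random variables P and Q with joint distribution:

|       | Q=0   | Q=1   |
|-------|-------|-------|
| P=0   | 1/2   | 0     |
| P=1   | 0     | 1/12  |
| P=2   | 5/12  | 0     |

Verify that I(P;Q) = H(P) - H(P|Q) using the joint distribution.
Left side, from I(P;Q) = H(P) + H(Q) - H(P,Q):
Marginal P(P) (row sums):
  P(P=0) = 1/2 + 0 = 1/2
  P(P=1) = 0 + 1/12 = 1/12
  P(P=2) = 5/12 + 0 = 5/12
Marginal P(Q) (column sums):
  P(Q=0) = 1/2 + 0 + 5/12 = 11/12
  P(Q=1) = 0 + 1/12 + 0 = 1/12

H(P) = -[(1/2)·log₂(1/2) + (1/12)·log₂(1/12) + (5/12)·log₂(5/12)]
  = 0.5000 + 0.2987 + 0.5263
  = 1.3250 bits
H(Q) = -[(11/12)·log₂(11/12) + (1/12)·log₂(1/12)]
  = 0.1151 + 0.2987
  = 0.4138 bits
H(P,Q) = -[(1/2)·log₂(1/2) + (1/12)·log₂(1/12) + (5/12)·log₂(5/12)]
  = 0.5000 + 0.2987 + 0.5263
  = 1.3250 bits

I(P;Q) = H(P) + H(Q) - H(P,Q)
  = 1.3250 + 0.4138 - 1.3250
  = 0.4138 bits

Right side, with H(P|Q) computed directly from the conditional probabilities:
H(P|Q) = -Σ P(P,Q)·log₂ P(P|Q), where P(P|Q) = P(P,Q) / P(Q)
  (cells with P(P,Q) = 0 contribute 0)
  (P=0,Q=0): P(P|Q) = (1/2)/(11/12) = 6/11;  -(1/2)·log₂(6/11) = 0.4372
  (P=1,Q=1): P(P|Q) = (1/12)/(1/12) = 1;  -(1/12)·log₂(1) = 0.0000
  (P=2,Q=0): P(P|Q) = (5/12)/(11/12) = 5/11;  -(5/12)·log₂(5/11) = 0.4740
H(P|Q) = 0.4372 + 0.0000 + 0.4740
  = 0.9112 bits
H(P) - H(P|Q) = 1.3250 - 0.9112 = 0.4138 bits

Both sides equal 0.4138 bits, so I(P;Q) = H(P) - H(P|Q) ✓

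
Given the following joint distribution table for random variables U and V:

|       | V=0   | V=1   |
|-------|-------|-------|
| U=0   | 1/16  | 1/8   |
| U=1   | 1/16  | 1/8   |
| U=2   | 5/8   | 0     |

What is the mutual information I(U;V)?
Marginal P(U) (row sums):
  P(U=0) = 1/16 + 1/8 = 3/16
  P(U=1) = 1/16 + 1/8 = 3/16
  P(U=2) = 5/8 + 0 = 5/8
Marginal P(V) (column sums):
  P(V=0) = 1/16 + 1/16 + 5/8 = 3/4
  P(V=1) = 1/8 + 1/8 + 0 = 1/4

H(U) = -[(3/16)·log₂(3/16) + (3/16)·log₂(3/16) + (5/8)·log₂(5/8)]
  = 0.4528 + 0.4528 + 0.4238
  = 1.3294 bits
H(V) = -[(3/4)·log₂(3/4) + (1/4)·log₂(1/4)]
  = 0.3113 + 0.5000
  = 0.8113 bits
H(U,V) = -[(1/16)·log₂(1/16) + (1/8)·log₂(1/8) + (1/16)·log₂(1/16) + (1/8)·log₂(1/8) + (5/8)·log₂(5/8)]
  = 0.2500 + 0.3750 + 0.2500 + 0.3750 + 0.4238
  = 1.6738 bits

I(U;V) = H(U) + H(V) - H(U,V)
  = 1.3294 + 0.8113 - 1.6738
  = 0.4669 bits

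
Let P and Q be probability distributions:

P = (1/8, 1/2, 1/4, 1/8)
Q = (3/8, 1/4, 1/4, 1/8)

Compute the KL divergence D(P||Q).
D(P||Q) = Σ P(i) log₂(P(i)/Q(i))
  i=0: (1/8) × log₂((1/8)/(3/8)) = (1/8) × log₂(1/3) = -0.1981
  i=1: (1/2) × log₂((1/2)/(1/4)) = (1/2) × log₂(2) = 0.5000
  i=2: (1/4) × log₂((1/4)/(1/4)) = (1/4) × log₂(1) = 0.0000
  i=3: (1/8) × log₂((1/8)/(1/8)) = (1/8) × log₂(1) = 0.0000
D(P||Q) = -0.1981 + 0.5000 + 0.0000 + 0.0000
  = 0.3019 bits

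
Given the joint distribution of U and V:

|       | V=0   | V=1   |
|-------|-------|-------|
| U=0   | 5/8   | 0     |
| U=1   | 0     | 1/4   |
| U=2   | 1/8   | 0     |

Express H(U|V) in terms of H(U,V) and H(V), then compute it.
H(U|V) = H(U,V) - H(V)

Marginal P(V) (column sums):
  P(V=0) = 5/8 + 0 + 1/8 = 3/4
  P(V=1) = 0 + 1/4 + 0 = 1/4

H(U,V) = -[(5/8)·log₂(5/8) + (1/4)·log₂(1/4) + (1/8)·log₂(1/8)]
  = 0.4238 + 0.5000 + 0.3750
  = 1.2988 bits
H(V) = -[(3/4)·log₂(3/4) + (1/4)·log₂(1/4)]
  = 0.3113 + 0.5000
  = 0.8113 bits

H(U|V) = 1.2988 - 0.8113 = 0.4875 bits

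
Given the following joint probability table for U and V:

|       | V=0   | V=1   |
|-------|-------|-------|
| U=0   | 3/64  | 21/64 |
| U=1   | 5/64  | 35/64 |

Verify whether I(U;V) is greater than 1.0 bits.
Marginal P(U) (row sums):
  P(U=0) = 3/64 + 21/64 = 3/8
  P(U=1) = 5/64 + 35/64 = 5/8
Marginal P(V) (column sums):
  P(V=0) = 3/64 + 5/64 = 1/8
  P(V=1) = 21/64 + 35/64 = 7/8

H(U) = -[(3/8)·log₂(3/8) + (5/8)·log₂(5/8)]
  = 0.5306 + 0.4238
  = 0.9544 bits
H(V) = -[(1/8)·log₂(1/8) + (7/8)·log₂(7/8)]
  = 0.3750 + 0.1686
  = 0.5436 bits
H(U,V) = -[(3/64)·log₂(3/64) + (21/64)·log₂(21/64) + (5/64)·log₂(5/64) + (35/64)·log₂(35/64)]
  = 0.2070 + 0.5275 + 0.2873 + 0.4762
  = 1.4980 bits

I(U;V) = H(U) + H(V) - H(U,V)
  = 0.9544 + 0.5436 - 1.4980
  = 0.0000 bits

No. I(U;V) = 0.0000 bits, which is ≤ 1.0 bits.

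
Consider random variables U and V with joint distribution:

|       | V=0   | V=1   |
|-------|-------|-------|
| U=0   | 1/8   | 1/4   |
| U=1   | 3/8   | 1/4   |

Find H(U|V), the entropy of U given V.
Marginal P(V) (column sums):
  P(V=0) = 1/8 + 3/8 = 1/2
  P(V=1) = 1/4 + 1/4 = 1/2

H(U|V) = -Σ P(U,V)·log₂ P(U|V), where P(U|V) = P(U,V) / P(V)
  (U=0,V=0): P(U|V) = (1/8)/(1/2) = 1/4;  -(1/8)·log₂(1/4) = 0.2500
  (U=0,V=1): P(U|V) = (1/4)/(1/2) = 1/2;  -(1/4)·log₂(1/2) = 0.2500
  (U=1,V=0): P(U|V) = (3/8)/(1/2) = 3/4;  -(3/8)·log₂(3/4) = 0.1556
  (U=1,V=1): P(U|V) = (1/4)/(1/2) = 1/2;  -(1/4)·log₂(1/2) = 0.2500
H(U|V) = 0.2500 + 0.2500 + 0.1556 + 0.2500
  = 0.9056 bits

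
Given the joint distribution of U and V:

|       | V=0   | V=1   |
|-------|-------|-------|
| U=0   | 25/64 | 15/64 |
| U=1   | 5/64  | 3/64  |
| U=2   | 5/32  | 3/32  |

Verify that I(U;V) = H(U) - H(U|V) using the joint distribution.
Left side, from I(U;V) = H(U) + H(V) - H(U,V):
Marginal P(U) (row sums):
  P(U=0) = 25/64 + 15/64 = 5/8
  P(U=1) = 5/64 + 3/64 = 1/8
  P(U=2) = 5/32 + 3/32 = 1/4
Marginal P(V) (column sums):
  P(V=0) = 25/64 + 5/64 + 5/32 = 5/8
  P(V=1) = 15/64 + 3/64 + 3/32 = 3/8

H(U) = -[(5/8)·log₂(5/8) + (1/8)·log₂(1/8) + (1/4)·log₂(1/4)]
  = 0.4238 + 0.3750 + 0.5000
  = 1.2988 bits
H(V) = -[(5/8)·log₂(5/8) + (3/8)·log₂(3/8)]
  = 0.4238 + 0.5306
  = 0.9544 bits
H(U,V) = -[(25/64)·log₂(25/64) + (15/64)·log₂(15/64) + (5/64)·log₂(5/64) + (3/64)·log₂(3/64) + (5/32)·log₂(5/32) + (3/32)·log₂(3/32)]
  = 0.5297 + 0.4906 + 0.2873 + 0.2070 + 0.4184 + 0.3202
  = 2.2532 bits

I(U;V) = H(U) + H(V) - H(U,V)
  = 1.2988 + 0.9544 - 2.2532
  = 0.0000 bits

Right side, with H(U|V) computed directly from the conditional probabilities:
H(U|V) = -Σ P(U,V)·log₂ P(U|V), where P(U|V) = P(U,V) / P(V)
  (U=0,V=0): P(U|V) = (25/64)/(5/8) = 5/8;  -(25/64)·log₂(5/8) = 0.2649
  (U=0,V=1): P(U|V) = (15/64)/(3/8) = 5/8;  -(15/64)·log₂(5/8) = 0.1589
  (U=1,V=0): P(U|V) = (5/64)/(5/8) = 1/8;  -(5/64)·log₂(1/8) = 0.2344
  (U=1,V=1): P(U|V) = (3/64)/(3/8) = 1/8;  -(3/64)·log₂(1/8) = 0.1406
  (U=2,V=0): P(U|V) = (5/32)/(5/8) = 1/4;  -(5/32)·log₂(1/4) = 0.3125
  (U=2,V=1): P(U|V) = (3/32)/(3/8) = 1/4;  -(3/32)·log₂(1/4) = 0.1875
H(U|V) = 0.2649 + 0.1589 + 0.2344 + 0.1406 + 0.3125 + 0.1875
  = 1.2988 bits
H(U) - H(U|V) = 1.2988 - 1.2988 = 0.0000 bits

Both sides equal 0.0000 bits, so I(U;V) = H(U) - H(U|V) ✓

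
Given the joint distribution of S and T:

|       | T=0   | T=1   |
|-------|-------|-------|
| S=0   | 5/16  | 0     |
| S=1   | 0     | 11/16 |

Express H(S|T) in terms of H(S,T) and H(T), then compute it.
H(S|T) = H(S,T) - H(T)

Marginal P(T) (column sums):
  P(T=0) = 5/16 + 0 = 5/16
  P(T=1) = 0 + 11/16 = 11/16

H(S,T) = -[(5/16)·log₂(5/16) + (11/16)·log₂(11/16)]
  = 0.5244 + 0.3716
  = 0.8960 bits
H(T) = -[(5/16)·log₂(5/16) + (11/16)·log₂(11/16)]
  = 0.5244 + 0.3716
  = 0.8960 bits

H(S|T) = 0.8960 - 0.8960 = 0.0000 bits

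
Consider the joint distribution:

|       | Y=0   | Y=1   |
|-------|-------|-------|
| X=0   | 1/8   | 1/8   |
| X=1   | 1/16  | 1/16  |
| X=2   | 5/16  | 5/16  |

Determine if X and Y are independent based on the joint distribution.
Marginal P(X) (row sums):
  P(X=0) = 1/8 + 1/8 = 1/4
  P(X=1) = 1/16 + 1/16 = 1/8
  P(X=2) = 5/16 + 5/16 = 5/8
Marginal P(Y) (column sums):
  P(Y=0) = 1/8 + 1/16 + 5/16 = 1/2
  P(Y=1) = 1/8 + 1/16 + 5/16 = 1/2

X and Y are independent iff P(X=i,Y=j) = P(X=i)·P(Y=j) for every cell.
  P(X=0)·P(Y=0) = 1/4 × 1/2 = 1/8 = P(X=0,Y=0) ✓
  P(X=0)·P(Y=1) = 1/4 × 1/2 = 1/8 = P(X=0,Y=1) ✓
  P(X=1)·P(Y=0) = 1/8 × 1/2 = 1/16 = P(X=1,Y=0) ✓
  P(X=1)·P(Y=1) = 1/8 × 1/2 = 1/16 = P(X=1,Y=1) ✓
  P(X=2)·P(Y=0) = 5/8 × 1/2 = 5/16 = P(X=2,Y=0) ✓
  P(X=2)·P(Y=1) = 5/8 × 1/2 = 5/16 = P(X=2,Y=1) ✓

Yes, X and Y are independent: every cell factors, so I(X;Y) = 0 bits.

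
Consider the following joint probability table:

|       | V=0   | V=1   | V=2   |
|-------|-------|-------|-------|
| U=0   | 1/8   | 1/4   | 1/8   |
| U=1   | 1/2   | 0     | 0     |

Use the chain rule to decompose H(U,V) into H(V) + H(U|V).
By the chain rule: H(U,V) = H(V) + H(U|V)

Marginal P(V) (column sums):
  P(V=0) = 1/8 + 1/2 = 5/8
  P(V=1) = 1/4 + 0 = 1/4
  P(V=2) = 1/8 + 0 = 1/8
H(V) = -[(5/8)·log₂(5/8) + (1/4)·log₂(1/4) + (1/8)·log₂(1/8)]
  = 0.4238 + 0.5000 + 0.3750
  = 1.2988 bits
H(U|V) = -Σ P(U,V)·log₂ P(U|V), where P(U|V) = P(U,V) / P(V)
  (cells with P(U,V) = 0 contribute 0)
  (U=0,V=0): P(U|V) = (1/8)/(5/8) = 1/5;  -(1/8)·log₂(1/5) = 0.2902
  (U=0,V=1): P(U|V) = (1/4)/(1/4) = 1;  -(1/4)·log₂(1) = 0.0000
  (U=0,V=2): P(U|V) = (1/8)/(1/8) = 1;  -(1/8)·log₂(1) = 0.0000
  (U=1,V=0): P(U|V) = (1/2)/(5/8) = 4/5;  -(1/2)·log₂(4/5) = 0.1610
H(U|V) = 0.2902 + 0.0000 + 0.0000 + 0.1610
  = 0.4512 bits

H(U,V) = H(V) + H(U|V) = 1.2988 + 0.4512 = 1.7500 bits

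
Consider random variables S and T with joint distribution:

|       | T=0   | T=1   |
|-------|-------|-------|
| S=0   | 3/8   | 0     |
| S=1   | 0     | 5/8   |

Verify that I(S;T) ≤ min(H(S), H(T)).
Marginal P(S) (row sums):
  P(S=0) = 3/8 + 0 = 3/8
  P(S=1) = 0 + 5/8 = 5/8
Marginal P(T) (column sums):
  P(T=0) = 3/8 + 0 = 3/8
  P(T=1) = 0 + 5/8 = 5/8

H(S) = -[(3/8)·log₂(3/8) + (5/8)·log₂(5/8)]
  = 0.5306 + 0.4238
  = 0.9544 bits
H(T) = -[(3/8)·log₂(3/8) + (5/8)·log₂(5/8)]
  = 0.5306 + 0.4238
  = 0.9544 bits
H(S,T) = -[(3/8)·log₂(3/8) + (5/8)·log₂(5/8)]
  = 0.5306 + 0.4238
  = 0.9544 bits

I(S;T) = H(S) + H(T) - H(S,T)
  = 0.9544 + 0.9544 - 0.9544
  = 0.9544 bits

min(H(S), H(T)) = min(0.9544, 0.9544) = 0.9544 bits
Since 0.9544 ≤ 0.9544, the bound is satisfied ✓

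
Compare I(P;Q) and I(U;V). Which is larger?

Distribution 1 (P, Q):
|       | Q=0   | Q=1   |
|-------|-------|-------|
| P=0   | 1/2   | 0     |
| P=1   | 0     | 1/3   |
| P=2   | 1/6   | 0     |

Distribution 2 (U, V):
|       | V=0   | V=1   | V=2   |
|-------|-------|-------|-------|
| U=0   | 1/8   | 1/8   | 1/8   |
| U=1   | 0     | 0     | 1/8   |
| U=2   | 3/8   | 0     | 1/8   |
Distribution 1 (P, Q):
Marginal P(P) (row sums):
  P(P=0) = 1/2 + 0 = 1/2
  P(P=1) = 0 + 1/3 = 1/3
  P(P=2) = 1/6 + 0 = 1/6
Marginal P(Q) (column sums):
  P(Q=0) = 1/2 + 0 + 1/6 = 2/3
  P(Q=1) = 0 + 1/3 + 0 = 1/3

H(P) = -[(1/2)·log₂(1/2) + (1/3)·log₂(1/3) + (1/6)·log₂(1/6)]
  = 0.5000 + 0.5283 + 0.4308
  = 1.4591 bits
H(Q) = -[(2/3)·log₂(2/3) + (1/3)·log₂(1/3)]
  = 0.3900 + 0.5283
  = 0.9183 bits
H(P,Q) = -[(1/2)·log₂(1/2) + (1/3)·log₂(1/3) + (1/6)·log₂(1/6)]
  = 0.5000 + 0.5283 + 0.4308
  = 1.4591 bits

I(P;Q) = H(P) + H(Q) - H(P,Q)
  = 1.4591 + 0.9183 - 1.4591
  = 0.9183 bits

Distribution 2 (U, V):
Marginal P(U) (row sums):
  P(U=0) = 1/8 + 1/8 + 1/8 = 3/8
  P(U=1) = 0 + 0 + 1/8 = 1/8
  P(U=2) = 3/8 + 0 + 1/8 = 1/2
Marginal P(V) (column sums):
  P(V=0) = 1/8 + 0 + 3/8 = 1/2
  P(V=1) = 1/8 + 0 + 0 = 1/8
  P(V=2) = 1/8 + 1/8 + 1/8 = 3/8

H(U) = -[(3/8)·log₂(3/8) + (1/8)·log₂(1/8) + (1/2)·log₂(1/2)]
  = 0.5306 + 0.3750 + 0.5000
  = 1.4056 bits
H(V) = -[(1/2)·log₂(1/2) + (1/8)·log₂(1/8) + (3/8)·log₂(3/8)]
  = 0.5000 + 0.3750 + 0.5306
  = 1.4056 bits
H(U,V) = -[(1/8)·log₂(1/8) + (1/8)·log₂(1/8) + (1/8)·log₂(1/8) + (1/8)·log₂(1/8) + (3/8)·log₂(3/8) + (1/8)·log₂(1/8)]
  = 0.3750 + 0.3750 + 0.3750 + 0.3750 + 0.5306 + 0.3750
  = 2.4056 bits

I(U;V) = H(U) + H(V) - H(U,V)
  = 1.4056 + 1.4056 - 2.4056
  = 0.4056 bits

I(P;Q) = 0.9183 bits > I(U;V) = 0.4056 bits, so (P, Q) has the higher mutual information (stronger dependence).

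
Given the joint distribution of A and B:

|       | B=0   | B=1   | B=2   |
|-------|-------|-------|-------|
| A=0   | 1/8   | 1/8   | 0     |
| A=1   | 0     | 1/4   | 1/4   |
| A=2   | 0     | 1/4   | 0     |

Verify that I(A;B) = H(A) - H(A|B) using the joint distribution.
Left side, from I(A;B) = H(A) + H(B) - H(A,B):
Marginal P(A) (row sums):
  P(A=0) = 1/8 + 1/8 + 0 = 1/4
  P(A=1) = 0 + 1/4 + 1/4 = 1/2
  P(A=2) = 0 + 1/4 + 0 = 1/4
Marginal P(B) (column sums):
  P(B=0) = 1/8 + 0 + 0 = 1/8
  P(B=1) = 1/8 + 1/4 + 1/4 = 5/8
  P(B=2) = 0 + 1/4 + 0 = 1/4

H(A) = -[(1/4)·log₂(1/4) + (1/2)·log₂(1/2) + (1/4)·log₂(1/4)]
  = 0.5000 + 0.5000 + 0.5000
  = 1.5000 bits
H(B) = -[(1/8)·log₂(1/8) + (5/8)·log₂(5/8) + (1/4)·log₂(1/4)]
  = 0.3750 + 0.4238 + 0.5000
  = 1.2988 bits
H(A,B) = -[(1/8)·log₂(1/8) + (1/8)·log₂(1/8) + (1/4)·log₂(1/4) + (1/4)·log₂(1/4) + (1/4)·log₂(1/4)]
  = 0.3750 + 0.3750 + 0.5000 + 0.5000 + 0.5000
  = 2.2500 bits

I(A;B) = H(A) + H(B) - H(A,B)
  = 1.5000 + 1.2988 - 2.2500
  = 0.5488 bits

Right side, with H(A|B) computed directly from the conditional probabilities:
H(A|B) = -Σ P(A,B)·log₂ P(A|B), where P(A|B) = P(A,B) / P(B)
  (cells with P(A,B) = 0 contribute 0)
  (A=0,B=0): P(A|B) = (1/8)/(1/8) = 1;  -(1/8)·log₂(1) = 0.0000
  (A=0,B=1): P(A|B) = (1/8)/(5/8) = 1/5;  -(1/8)·log₂(1/5) = 0.2902
  (A=1,B=1): P(A|B) = (1/4)/(5/8) = 2/5;  -(1/4)·log₂(2/5) = 0.3305
  (A=1,B=2): P(A|B) = (1/4)/(1/4) = 1;  -(1/4)·log₂(1) = 0.0000
  (A=2,B=1): P(A|B) = (1/4)/(5/8) = 2/5;  -(1/4)·log₂(2/5) = 0.3305
H(A|B) = 0.0000 + 0.2902 + 0.3305 + 0.0000 + 0.3305
  = 0.9512 bits
H(A) - H(A|B) = 1.5000 - 0.9512 = 0.5488 bits

Both sides equal 0.5488 bits, so I(A;B) = H(A) - H(A|B) ✓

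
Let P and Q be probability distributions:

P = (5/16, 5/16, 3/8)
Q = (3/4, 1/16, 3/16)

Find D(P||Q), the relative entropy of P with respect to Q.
D(P||Q) = Σ P(i) log₂(P(i)/Q(i))
  i=0: (5/16) × log₂((5/16)/(3/4)) = (5/16) × log₂(5/12) = -0.3947
  i=1: (5/16) × log₂((5/16)/(1/16)) = (5/16) × log₂(5) = 0.7256
  i=2: (3/8) × log₂((3/8)/(3/16)) = (3/8) × log₂(2) = 0.3750
D(P||Q) = -0.3947 + 0.7256 + 0.3750
  = 0.7059 bits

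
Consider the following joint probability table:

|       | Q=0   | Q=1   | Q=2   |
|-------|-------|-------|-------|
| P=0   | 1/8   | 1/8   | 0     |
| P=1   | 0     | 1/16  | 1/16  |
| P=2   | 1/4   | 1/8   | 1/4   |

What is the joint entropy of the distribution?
H(P,Q) = -Σ P(P,Q) log₂ P(P,Q), summed over the non-zero cells:
H(P,Q) = -[(1/8)·log₂(1/8) + (1/8)·log₂(1/8) + (1/16)·log₂(1/16) + (1/16)·log₂(1/16) + (1/4)·log₂(1/4) + (1/8)·log₂(1/8) + (1/4)·log₂(1/4)]
  = 0.3750 + 0.3750 + 0.2500 + 0.2500 + 0.5000 + 0.3750 + 0.5000
  = 2.6250 bits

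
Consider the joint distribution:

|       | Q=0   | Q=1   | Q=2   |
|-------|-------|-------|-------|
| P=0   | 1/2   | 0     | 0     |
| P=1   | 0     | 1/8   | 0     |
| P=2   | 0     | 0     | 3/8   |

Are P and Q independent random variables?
Marginal P(P) (row sums):
  P(P=0) = 1/2 + 0 + 0 = 1/2
  P(P=1) = 0 + 1/8 + 0 = 1/8
  P(P=2) = 0 + 0 + 3/8 = 3/8
Marginal P(Q) (column sums):
  P(Q=0) = 1/2 + 0 + 0 = 1/2
  P(Q=1) = 0 + 1/8 + 0 = 1/8
  P(Q=2) = 0 + 0 + 3/8 = 3/8

P and Q are independent iff P(P=i,Q=j) = P(P=i)·P(Q=j) for every cell.
  P(P=0)·P(Q=0) = 1/2 × 1/2 = 1/4, but P(P=0,Q=0) = 1/2 ✗

No, P and Q are not independent. Quantitatively, I(P;Q) > 0:

H(P) = -[(1/2)·log₂(1/2) + (1/8)·log₂(1/8) + (3/8)·log₂(3/8)]
  = 0.5000 + 0.3750 + 0.5306
  = 1.4056 bits
H(Q) = -[(1/2)·log₂(1/2) + (1/8)·log₂(1/8) + (3/8)·log₂(3/8)]
  = 0.5000 + 0.3750 + 0.5306
  = 1.4056 bits
H(P,Q) = -[(1/2)·log₂(1/2) + (1/8)·log₂(1/8) + (3/8)·log₂(3/8)]
  = 0.5000 + 0.3750 + 0.5306
  = 1.4056 bits
I(P;Q) = H(P) + H(Q) - H(P,Q) = 1.4056 + 1.4056 - 1.4056 = 1.4056 bits > 0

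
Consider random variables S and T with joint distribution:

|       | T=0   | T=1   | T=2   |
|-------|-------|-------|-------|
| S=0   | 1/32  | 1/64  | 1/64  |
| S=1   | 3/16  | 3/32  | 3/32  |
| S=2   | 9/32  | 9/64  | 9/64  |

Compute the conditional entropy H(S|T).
Marginal P(T) (column sums):
  P(T=0) = 1/32 + 3/16 + 9/32 = 1/2
  P(T=1) = 1/64 + 3/32 + 9/64 = 1/4
  P(T=2) = 1/64 + 3/32 + 9/64 = 1/4

H(S|T) = -Σ P(S,T)·log₂ P(S|T), where P(S|T) = P(S,T) / P(T)
  (S=0,T=0): P(S|T) = (1/32)/(1/2) = 1/16;  -(1/32)·log₂(1/16) = 0.1250
  (S=0,T=1): P(S|T) = (1/64)/(1/4) = 1/16;  -(1/64)·log₂(1/16) = 0.0625
  (S=0,T=2): P(S|T) = (1/64)/(1/4) = 1/16;  -(1/64)·log₂(1/16) = 0.0625
  (S=1,T=0): P(S|T) = (3/16)/(1/2) = 3/8;  -(3/16)·log₂(3/8) = 0.2653
  (S=1,T=1): P(S|T) = (3/32)/(1/4) = 3/8;  -(3/32)·log₂(3/8) = 0.1327
  (S=1,T=2): P(S|T) = (3/32)/(1/4) = 3/8;  -(3/32)·log₂(3/8) = 0.1327
  (S=2,T=0): P(S|T) = (9/32)/(1/2) = 9/16;  -(9/32)·log₂(9/16) = 0.2335
  (S=2,T=1): P(S|T) = (9/64)/(1/4) = 9/16;  -(9/64)·log₂(9/16) = 0.1167
  (S=2,T=2): P(S|T) = (9/64)/(1/4) = 9/16;  -(9/64)·log₂(9/16) = 0.1167
H(S|T) = 0.1250 + 0.0625 + 0.0625 + 0.2653 + 0.1327 + 0.1327 + 0.2335 + 0.1167 + 0.1167
  = 1.2476 bits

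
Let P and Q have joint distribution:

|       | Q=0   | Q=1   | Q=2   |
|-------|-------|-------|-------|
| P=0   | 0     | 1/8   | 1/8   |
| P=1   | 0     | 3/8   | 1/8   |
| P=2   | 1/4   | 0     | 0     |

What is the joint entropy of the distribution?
H(P,Q) = -Σ P(P,Q) log₂ P(P,Q), summed over the non-zero cells:
H(P,Q) = -[(1/8)·log₂(1/8) + (1/8)·log₂(1/8) + (3/8)·log₂(3/8) + (1/8)·log₂(1/8) + (1/4)·log₂(1/4)]
  = 0.3750 + 0.3750 + 0.5306 + 0.3750 + 0.5000
  = 2.1556 bits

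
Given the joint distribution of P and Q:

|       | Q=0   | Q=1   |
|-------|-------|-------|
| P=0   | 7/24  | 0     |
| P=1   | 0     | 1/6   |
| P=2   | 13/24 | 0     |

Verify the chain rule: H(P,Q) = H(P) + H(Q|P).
Left side:
H(P,Q) = -[(7/24)·log₂(7/24) + (1/6)·log₂(1/6) + (13/24)·log₂(13/24)]
  = 0.5185 + 0.4308 + 0.4791
  = 1.4284 bits

Right side:
Marginal P(P) (row sums):
  P(P=0) = 7/24 + 0 = 7/24
  P(P=1) = 0 + 1/6 = 1/6
  P(P=2) = 13/24 + 0 = 13/24
H(P) = -[(7/24)·log₂(7/24) + (1/6)·log₂(1/6) + (13/24)·log₂(13/24)]
  = 0.5185 + 0.4308 + 0.4791
  = 1.4284 bits
H(Q|P) = -Σ P(P,Q)·log₂ P(Q|P), where P(Q|P) = P(P,Q) / P(P)
  (cells with P(P,Q) = 0 contribute 0)
  (P=0,Q=0): P(Q|P) = (7/24)/(7/24) = 1;  -(7/24)·log₂(1) = 0.0000
  (P=1,Q=1): P(Q|P) = (1/6)/(1/6) = 1;  -(1/6)·log₂(1) = 0.0000
  (P=2,Q=0): P(Q|P) = (13/24)/(13/24) = 1;  -(13/24)·log₂(1) = 0.0000
H(Q|P) = 0.0000 + 0.0000 + 0.0000
  = 0.0000 bits
H(P) + H(Q|P) = 1.4284 + 0.0000 = 1.4284 bits

Both sides equal 1.4284 bits, so the chain rule holds ✓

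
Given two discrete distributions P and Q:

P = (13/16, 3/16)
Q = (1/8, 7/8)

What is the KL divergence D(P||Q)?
D(P||Q) = Σ P(i) log₂(P(i)/Q(i))
  i=0: (13/16) × log₂((13/16)/(1/8)) = (13/16) × log₂(13/2) = 2.1941
  i=1: (3/16) × log₂((3/16)/(7/8)) = (3/16) × log₂(3/14) = -0.4167
D(P||Q) = 2.1941 - 0.4167
  = 1.7774 bits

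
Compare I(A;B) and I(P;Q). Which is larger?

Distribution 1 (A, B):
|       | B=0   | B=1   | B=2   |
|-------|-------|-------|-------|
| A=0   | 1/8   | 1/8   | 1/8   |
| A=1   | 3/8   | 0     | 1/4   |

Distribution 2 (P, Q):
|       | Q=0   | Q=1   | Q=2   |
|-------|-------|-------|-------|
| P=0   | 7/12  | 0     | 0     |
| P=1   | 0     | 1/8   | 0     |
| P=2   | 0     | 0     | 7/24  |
Distribution 1 (A, B):
Marginal P(A) (row sums):
  P(A=0) = 1/8 + 1/8 + 1/8 = 3/8
  P(A=1) = 3/8 + 0 + 1/4 = 5/8
Marginal P(B) (column sums):
  P(B=0) = 1/8 + 3/8 = 1/2
  P(B=1) = 1/8 + 0 = 1/8
  P(B=2) = 1/8 + 1/4 = 3/8

H(A) = -[(3/8)·log₂(3/8) + (5/8)·log₂(5/8)]
  = 0.5306 + 0.4238
  = 0.9544 bits
H(B) = -[(1/2)·log₂(1/2) + (1/8)·log₂(1/8) + (3/8)·log₂(3/8)]
  = 0.5000 + 0.3750 + 0.5306
  = 1.4056 bits
H(A,B) = -[(1/8)·log₂(1/8) + (1/8)·log₂(1/8) + (1/8)·log₂(1/8) + (3/8)·log₂(3/8) + (1/4)·log₂(1/4)]
  = 0.3750 + 0.3750 + 0.3750 + 0.5306 + 0.5000
  = 2.1556 bits

I(A;B) = H(A) + H(B) - H(A,B)
  = 0.9544 + 1.4056 - 2.1556
  = 0.2044 bits

Distribution 2 (P, Q):
Marginal P(P) (row sums):
  P(P=0) = 7/12 + 0 + 0 = 7/12
  P(P=1) = 0 + 1/8 + 0 = 1/8
  P(P=2) = 0 + 0 + 7/24 = 7/24
Marginal P(Q) (column sums):
  P(Q=0) = 7/12 + 0 + 0 = 7/12
  P(Q=1) = 0 + 1/8 + 0 = 1/8
  P(Q=2) = 0 + 0 + 7/24 = 7/24

H(P) = -[(7/12)·log₂(7/12) + (1/8)·log₂(1/8) + (7/24)·log₂(7/24)]
  = 0.4536 + 0.3750 + 0.5185
  = 1.3471 bits
H(Q) = -[(7/12)·log₂(7/12) + (1/8)·log₂(1/8) + (7/24)·log₂(7/24)]
  = 0.4536 + 0.3750 + 0.5185
  = 1.3471 bits
H(P,Q) = -[(7/12)·log₂(7/12) + (1/8)·log₂(1/8) + (7/24)·log₂(7/24)]
  = 0.4536 + 0.3750 + 0.5185
  = 1.3471 bits

I(P;Q) = H(P) + H(Q) - H(P,Q)
  = 1.3471 + 1.3471 - 1.3471
  = 1.3471 bits

I(P;Q) = 1.3471 bits > I(A;B) = 0.2044 bits, so (P, Q) has the higher mutual information (stronger dependence).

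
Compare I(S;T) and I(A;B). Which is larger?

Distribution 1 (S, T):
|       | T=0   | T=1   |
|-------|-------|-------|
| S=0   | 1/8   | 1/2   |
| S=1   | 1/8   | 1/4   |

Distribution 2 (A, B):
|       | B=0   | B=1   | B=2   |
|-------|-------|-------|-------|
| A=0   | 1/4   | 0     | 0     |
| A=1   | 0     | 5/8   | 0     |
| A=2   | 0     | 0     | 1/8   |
Distribution 1 (S, T):
Marginal P(S) (row sums):
  P(S=0) = 1/8 + 1/2 = 5/8
  P(S=1) = 1/8 + 1/4 = 3/8
Marginal P(T) (column sums):
  P(T=0) = 1/8 + 1/8 = 1/4
  P(T=1) = 1/2 + 1/4 = 3/4

H(S) = -[(5/8)·log₂(5/8) + (3/8)·log₂(3/8)]
  = 0.4238 + 0.5306
  = 0.9544 bits
H(T) = -[(1/4)·log₂(1/4) + (3/4)·log₂(3/4)]
  = 0.5000 + 0.3113
  = 0.8113 bits
H(S,T) = -[(1/8)·log₂(1/8) + (1/2)·log₂(1/2) + (1/8)·log₂(1/8) + (1/4)·log₂(1/4)]
  = 0.3750 + 0.5000 + 0.3750 + 0.5000
  = 1.7500 bits

I(S;T) = H(S) + H(T) - H(S,T)
  = 0.9544 + 0.8113 - 1.7500
  = 0.0157 bits

Distribution 2 (A, B):
Marginal P(A) (row sums):
  P(A=0) = 1/4 + 0 + 0 = 1/4
  P(A=1) = 0 + 5/8 + 0 = 5/8
  P(A=2) = 0 + 0 + 1/8 = 1/8
Marginal P(B) (column sums):
  P(B=0) = 1/4 + 0 + 0 = 1/4
  P(B=1) = 0 + 5/8 + 0 = 5/8
  P(B=2) = 0 + 0 + 1/8 = 1/8

H(A) = -[(1/4)·log₂(1/4) + (5/8)·log₂(5/8) + (1/8)·log₂(1/8)]
  = 0.5000 + 0.4238 + 0.3750
  = 1.2988 bits
H(B) = -[(1/4)·log₂(1/4) + (5/8)·log₂(5/8) + (1/8)·log₂(1/8)]
  = 0.5000 + 0.4238 + 0.3750
  = 1.2988 bits
H(A,B) = -[(1/4)·log₂(1/4) + (5/8)·log₂(5/8) + (1/8)·log₂(1/8)]
  = 0.5000 + 0.4238 + 0.3750
  = 1.2988 bits

I(A;B) = H(A) + H(B) - H(A,B)
  = 1.2988 + 1.2988 - 1.2988
  = 1.2988 bits

I(A;B) = 1.2988 bits > I(S;T) = 0.0157 bits, so (A, B) has the higher mutual information (stronger dependence).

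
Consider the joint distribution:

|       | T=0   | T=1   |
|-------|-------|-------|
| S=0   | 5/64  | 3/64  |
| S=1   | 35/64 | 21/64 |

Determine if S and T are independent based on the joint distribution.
Marginal P(S) (row sums):
  P(S=0) = 5/64 + 3/64 = 1/8
  P(S=1) = 35/64 + 21/64 = 7/8
Marginal P(T) (column sums):
  P(T=0) = 5/64 + 35/64 = 5/8
  P(T=1) = 3/64 + 21/64 = 3/8

S and T are independent iff P(S=i,T=j) = P(S=i)·P(T=j) for every cell.
  P(S=0)·P(T=0) = 1/8 × 5/8 = 5/64 = P(S=0,T=0) ✓
  P(S=0)·P(T=1) = 1/8 × 3/8 = 3/64 = P(S=0,T=1) ✓
  P(S=1)·P(T=0) = 7/8 × 5/8 = 35/64 = P(S=1,T=0) ✓
  P(S=1)·P(T=1) = 7/8 × 3/8 = 21/64 = P(S=1,T=1) ✓

Yes, S and T are independent: every cell factors, so I(S;T) = 0 bits.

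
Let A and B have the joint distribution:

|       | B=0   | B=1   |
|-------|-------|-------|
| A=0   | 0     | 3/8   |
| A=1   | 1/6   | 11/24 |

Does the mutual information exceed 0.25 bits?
Marginal P(A) (row sums):
  P(A=0) = 0 + 3/8 = 3/8
  P(A=1) = 1/6 + 11/24 = 5/8
Marginal P(B) (column sums):
  P(B=0) = 0 + 1/6 = 1/6
  P(B=1) = 3/8 + 11/24 = 5/6

H(A) = -[(3/8)·log₂(3/8) + (5/8)·log₂(5/8)]
  = 0.5306 + 0.4238
  = 0.9544 bits
H(B) = -[(1/6)·log₂(1/6) + (5/6)·log₂(5/6)]
  = 0.4308 + 0.2192
  = 0.6500 bits
H(A,B) = -[(3/8)·log₂(3/8) + (1/6)·log₂(1/6) + (11/24)·log₂(11/24)]
  = 0.5306 + 0.4308 + 0.5159
  = 1.4773 bits

I(A;B) = H(A) + H(B) - H(A,B)
  = 0.9544 + 0.6500 - 1.4773
  = 0.1271 bits

No. I(A;B) = 0.1271 bits, which is ≤ 0.25 bits.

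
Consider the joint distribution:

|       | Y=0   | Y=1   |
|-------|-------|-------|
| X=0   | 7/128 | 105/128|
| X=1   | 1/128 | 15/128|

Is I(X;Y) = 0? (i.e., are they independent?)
Marginal P(X) (row sums):
  P(X=0) = 7/128 + 105/128 = 7/8
  P(X=1) = 1/128 + 15/128 = 1/8
Marginal P(Y) (column sums):
  P(Y=0) = 7/128 + 1/128 = 1/16
  P(Y=1) = 105/128 + 15/128 = 15/16

X and Y are independent iff P(X=i,Y=j) = P(X=i)·P(Y=j) for every cell.
  P(X=0)·P(Y=0) = 7/8 × 1/16 = 7/128 = P(X=0,Y=0) ✓
  P(X=0)·P(Y=1) = 7/8 × 15/16 = 105/128 = P(X=0,Y=1) ✓
  P(X=1)·P(Y=0) = 1/8 × 1/16 = 1/128 = P(X=1,Y=0) ✓
  P(X=1)·P(Y=1) = 1/8 × 15/16 = 15/128 = P(X=1,Y=1) ✓

Yes, X and Y are independent: every cell factors, so I(X;Y) = 0 bits.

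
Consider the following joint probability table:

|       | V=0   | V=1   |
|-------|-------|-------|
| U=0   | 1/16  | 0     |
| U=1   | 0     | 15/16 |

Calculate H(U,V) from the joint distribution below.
H(U,V) = -Σ P(U,V) log₂ P(U,V), summed over the non-zero cells:
H(U,V) = -[(1/16)·log₂(1/16) + (15/16)·log₂(15/16)]
  = 0.2500 + 0.0873
  = 0.3373 bits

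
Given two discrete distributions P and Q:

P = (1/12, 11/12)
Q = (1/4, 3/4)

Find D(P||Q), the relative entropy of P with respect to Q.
D(P||Q) = Σ P(i) log₂(P(i)/Q(i))
  i=0: (1/12) × log₂((1/12)/(1/4)) = (1/12) × log₂(1/3) = -0.1321
  i=1: (11/12) × log₂((11/12)/(3/4)) = (11/12) × log₂(11/9) = 0.2654
D(P||Q) = -0.1321 + 0.2654
  = 0.1333 bits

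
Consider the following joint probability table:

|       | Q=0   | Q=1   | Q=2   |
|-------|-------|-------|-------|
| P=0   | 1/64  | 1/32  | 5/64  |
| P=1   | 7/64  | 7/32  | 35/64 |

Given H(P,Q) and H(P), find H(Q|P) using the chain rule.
From the chain rule: H(P,Q) = H(P) + H(Q|P)
Therefore: H(Q|P) = H(P,Q) - H(P)

H(P,Q) = -[(1/64)·log₂(1/64) + (1/32)·log₂(1/32) + (5/64)·log₂(5/64) + (7/64)·log₂(7/64) + (7/32)·log₂(7/32) + (35/64)·log₂(35/64)]
  = 0.0938 + 0.1563 + 0.2873 + 0.3492 + 0.4796 + 0.4762
  = 1.8424 bits
Marginal P(P) (row sums):
  P(P=0) = 1/64 + 1/32 + 5/64 = 1/8
  P(P=1) = 7/64 + 7/32 + 35/64 = 7/8
H(P) = -[(1/8)·log₂(1/8) + (7/8)·log₂(7/8)]
  = 0.3750 + 0.1686
  = 0.5436 bits

H(Q|P) = 1.8424 - 0.5436 = 1.2988 bits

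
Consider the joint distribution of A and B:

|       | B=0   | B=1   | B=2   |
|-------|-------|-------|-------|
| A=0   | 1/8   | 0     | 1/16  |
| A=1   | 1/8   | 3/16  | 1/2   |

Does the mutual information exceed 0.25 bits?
Marginal P(A) (row sums):
  P(A=0) = 1/8 + 0 + 1/16 = 3/16
  P(A=1) = 1/8 + 3/16 + 1/2 = 13/16
Marginal P(B) (column sums):
  P(B=0) = 1/8 + 1/8 = 1/4
  P(B=1) = 0 + 3/16 = 3/16
  P(B=2) = 1/16 + 1/2 = 9/16

H(A) = -[(3/16)·log₂(3/16) + (13/16)·log₂(13/16)]
  = 0.4528 + 0.2434
  = 0.6962 bits
H(B) = -[(1/4)·log₂(1/4) + (3/16)·log₂(3/16) + (9/16)·log₂(9/16)]
  = 0.5000 + 0.4528 + 0.4669
  = 1.4197 bits
H(A,B) = -[(1/8)·log₂(1/8) + (1/16)·log₂(1/16) + (1/8)·log₂(1/8) + (3/16)·log₂(3/16) + (1/2)·log₂(1/2)]
  = 0.3750 + 0.2500 + 0.3750 + 0.4528 + 0.5000
  = 1.9528 bits

I(A;B) = H(A) + H(B) - H(A,B)
  = 0.6962 + 1.4197 - 1.9528
  = 0.1631 bits

No. I(A;B) = 0.1631 bits, which is ≤ 0.25 bits.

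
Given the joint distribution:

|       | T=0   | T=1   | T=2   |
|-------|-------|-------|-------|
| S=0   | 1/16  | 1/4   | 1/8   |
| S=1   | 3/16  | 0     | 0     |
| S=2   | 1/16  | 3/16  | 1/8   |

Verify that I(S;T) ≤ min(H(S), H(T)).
Marginal P(S) (row sums):
  P(S=0) = 1/16 + 1/4 + 1/8 = 7/16
  P(S=1) = 3/16 + 0 + 0 = 3/16
  P(S=2) = 1/16 + 3/16 + 1/8 = 3/8
Marginal P(T) (column sums):
  P(T=0) = 1/16 + 3/16 + 1/16 = 5/16
  P(T=1) = 1/4 + 0 + 3/16 = 7/16
  P(T=2) = 1/8 + 0 + 1/8 = 1/4

H(S) = -[(7/16)·log₂(7/16) + (3/16)·log₂(3/16) + (3/8)·log₂(3/8)]
  = 0.5218 + 0.4528 + 0.5306
  = 1.5052 bits
H(T) = -[(5/16)·log₂(5/16) + (7/16)·log₂(7/16) + (1/4)·log₂(1/4)]
  = 0.5244 + 0.5218 + 0.5000
  = 1.5462 bits
H(S,T) = -[(1/16)·log₂(1/16) + (1/4)·log₂(1/4) + (1/8)·log₂(1/8) + (3/16)·log₂(3/16) + (1/16)·log₂(1/16) + (3/16)·log₂(3/16) + (1/8)·log₂(1/8)]
  = 0.2500 + 0.5000 + 0.3750 + 0.4528 + 0.2500 + 0.4528 + 0.3750
  = 2.6556 bits

I(S;T) = H(S) + H(T) - H(S,T)
  = 1.5052 + 1.5462 - 2.6556
  = 0.3958 bits

min(H(S), H(T)) = min(1.5052, 1.5462) = 1.5052 bits
Since 0.3958 ≤ 1.5052, the bound is satisfied ✓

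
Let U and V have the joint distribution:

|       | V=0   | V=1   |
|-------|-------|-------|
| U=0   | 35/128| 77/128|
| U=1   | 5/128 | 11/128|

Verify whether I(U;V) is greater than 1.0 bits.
Marginal P(U) (row sums):
  P(U=0) = 35/128 + 77/128 = 7/8
  P(U=1) = 5/128 + 11/128 = 1/8
Marginal P(V) (column sums):
  P(V=0) = 35/128 + 5/128 = 5/16
  P(V=1) = 77/128 + 11/128 = 11/16

H(U) = -[(7/8)·log₂(7/8) + (1/8)·log₂(1/8)]
  = 0.1686 + 0.3750
  = 0.5436 bits
H(V) = -[(5/16)·log₂(5/16) + (11/16)·log₂(11/16)]
  = 0.5244 + 0.3716
  = 0.8960 bits
H(U,V) = -[(35/128)·log₂(35/128) + (77/128)·log₂(77/128) + (5/128)·log₂(5/128) + (11/128)·log₂(11/128)]
  = 0.5115 + 0.4411 + 0.1827 + 0.3043
  = 1.4396 bits

I(U;V) = H(U) + H(V) - H(U,V)
  = 0.5436 + 0.8960 - 1.4396
  = 0.0000 bits

No. I(U;V) = 0.0000 bits, which is ≤ 1.0 bits.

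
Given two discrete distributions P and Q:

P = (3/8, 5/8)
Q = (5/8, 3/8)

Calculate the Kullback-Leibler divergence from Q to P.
D(P||Q) = Σ P(i) log₂(P(i)/Q(i))
  i=0: (3/8) × log₂((3/8)/(5/8)) = (3/8) × log₂(3/5) = -0.2764
  i=1: (5/8) × log₂((5/8)/(3/8)) = (5/8) × log₂(5/3) = 0.4606
D(P||Q) = -0.2764 + 0.4606
  = 0.1842 bits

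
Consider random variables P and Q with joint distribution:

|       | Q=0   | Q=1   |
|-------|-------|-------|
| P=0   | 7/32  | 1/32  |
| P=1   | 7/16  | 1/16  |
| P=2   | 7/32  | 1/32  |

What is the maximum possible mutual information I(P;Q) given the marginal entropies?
The upper bound on mutual information is I(P;Q) ≤ min(H(P), H(Q)).

Marginal P(P) (row sums):
  P(P=0) = 7/32 + 1/32 = 1/4
  P(P=1) = 7/16 + 1/16 = 1/2
  P(P=2) = 7/32 + 1/32 = 1/4
Marginal P(Q) (column sums):
  P(Q=0) = 7/32 + 7/16 + 7/32 = 7/8
  P(Q=1) = 1/32 + 1/16 + 1/32 = 1/8

H(P) = -[(1/4)·log₂(1/4) + (1/2)·log₂(1/2) + (1/4)·log₂(1/4)]
  = 0.5000 + 0.5000 + 0.5000
  = 1.5000 bits
H(Q) = -[(7/8)·log₂(7/8) + (1/8)·log₂(1/8)]
  = 0.1686 + 0.3750
  = 0.5436 bits

Maximum possible I(P;Q) = min(1.5000, 0.5436) = 0.5436 bits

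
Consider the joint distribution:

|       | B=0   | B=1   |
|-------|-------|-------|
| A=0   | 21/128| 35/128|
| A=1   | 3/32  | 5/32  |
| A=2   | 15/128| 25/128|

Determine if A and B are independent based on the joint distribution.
Marginal P(A) (row sums):
  P(A=0) = 21/128 + 35/128 = 7/16
  P(A=1) = 3/32 + 5/32 = 1/4
  P(A=2) = 15/128 + 25/128 = 5/16
Marginal P(B) (column sums):
  P(B=0) = 21/128 + 3/32 + 15/128 = 3/8
  P(B=1) = 35/128 + 5/32 + 25/128 = 5/8

A and B are independent iff P(A=i,B=j) = P(A=i)·P(B=j) for every cell.
  P(A=0)·P(B=0) = 7/16 × 3/8 = 21/128 = P(A=0,B=0) ✓
  P(A=0)·P(B=1) = 7/16 × 5/8 = 35/128 = P(A=0,B=1) ✓
  P(A=1)·P(B=0) = 1/4 × 3/8 = 3/32 = P(A=1,B=0) ✓
  P(A=1)·P(B=1) = 1/4 × 5/8 = 5/32 = P(A=1,B=1) ✓
  P(A=2)·P(B=0) = 5/16 × 3/8 = 15/128 = P(A=2,B=0) ✓
  P(A=2)·P(B=1) = 5/16 × 5/8 = 25/128 = P(A=2,B=1) ✓

Yes, A and B are independent: every cell factors, so I(A;B) = 0 bits.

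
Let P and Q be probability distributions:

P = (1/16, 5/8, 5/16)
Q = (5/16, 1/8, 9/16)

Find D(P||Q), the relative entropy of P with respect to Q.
D(P||Q) = Σ P(i) log₂(P(i)/Q(i))
  i=0: (1/16) × log₂((1/16)/(5/16)) = (1/16) × log₂(1/5) = -0.1451
  i=1: (5/8) × log₂((5/8)/(1/8)) = (5/8) × log₂(5) = 1.4512
  i=2: (5/16) × log₂((5/16)/(9/16)) = (5/16) × log₂(5/9) = -0.2650
D(P||Q) = -0.1451 + 1.4512 - 0.2650
  = 1.0411 bits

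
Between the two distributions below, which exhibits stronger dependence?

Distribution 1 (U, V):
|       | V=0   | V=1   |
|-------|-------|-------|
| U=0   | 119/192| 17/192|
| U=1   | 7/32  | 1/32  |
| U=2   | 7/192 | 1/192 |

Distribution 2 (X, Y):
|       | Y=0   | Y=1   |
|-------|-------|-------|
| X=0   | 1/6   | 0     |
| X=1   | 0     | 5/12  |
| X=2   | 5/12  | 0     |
Distribution 1 (U, V):
Marginal P(U) (row sums):
  P(U=0) = 119/192 + 17/192 = 17/24
  P(U=1) = 7/32 + 1/32 = 1/4
  P(U=2) = 7/192 + 1/192 = 1/24
Marginal P(V) (column sums):
  P(V=0) = 119/192 + 7/32 + 7/192 = 7/8
  P(V=1) = 17/192 + 1/32 + 1/192 = 1/8

H(U) = -[(17/24)·log₂(17/24) + (1/4)·log₂(1/4) + (1/24)·log₂(1/24)]
  = 0.3524 + 0.5000 + 0.1910
  = 1.0434 bits
H(V) = -[(7/8)·log₂(7/8) + (1/8)·log₂(1/8)]
  = 0.1686 + 0.3750
  = 0.5436 bits
H(U,V) = -[(119/192)·log₂(119/192) + (17/192)·log₂(17/192) + (7/32)·log₂(7/32) + (1/32)·log₂(1/32) + (7/192)·log₂(7/192) + (1/192)·log₂(1/192)]
  = 0.4277 + 0.3097 + 0.4796 + 0.1563 + 0.1742 + 0.0395
  = 1.5870 bits

I(U;V) = H(U) + H(V) - H(U,V)
  = 1.0434 + 0.5436 - 1.5870
  = 0.0000 bits

Distribution 2 (X, Y):
Marginal P(X) (row sums):
  P(X=0) = 1/6 + 0 = 1/6
  P(X=1) = 0 + 5/12 = 5/12
  P(X=2) = 5/12 + 0 = 5/12
Marginal P(Y) (column sums):
  P(Y=0) = 1/6 + 0 + 5/12 = 7/12
  P(Y=1) = 0 + 5/12 + 0 = 5/12

H(X) = -[(1/6)·log₂(1/6) + (5/12)·log₂(5/12) + (5/12)·log₂(5/12)]
  = 0.4308 + 0.5263 + 0.5263
  = 1.4834 bits
H(Y) = -[(7/12)·log₂(7/12) + (5/12)·log₂(5/12)]
  = 0.4536 + 0.5263
  = 0.9799 bits
H(X,Y) = -[(1/6)·log₂(1/6) + (5/12)·log₂(5/12) + (5/12)·log₂(5/12)]
  = 0.4308 + 0.5263 + 0.5263
  = 1.4834 bits

I(X;Y) = H(X) + H(Y) - H(X,Y)
  = 1.4834 + 0.9799 - 1.4834
  = 0.9799 bits

I(X;Y) = 0.9799 bits > I(U;V) = 0.0000 bits, so (X, Y) has the higher mutual information (stronger dependence).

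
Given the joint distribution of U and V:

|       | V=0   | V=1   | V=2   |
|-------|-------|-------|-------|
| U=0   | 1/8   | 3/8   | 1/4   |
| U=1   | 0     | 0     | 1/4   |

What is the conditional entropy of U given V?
Marginal P(V) (column sums):
  P(V=0) = 1/8 + 0 = 1/8
  P(V=1) = 3/8 + 0 = 3/8
  P(V=2) = 1/4 + 1/4 = 1/2

H(U|V) = -Σ P(U,V)·log₂ P(U|V), where P(U|V) = P(U,V) / P(V)
  (cells with P(U,V) = 0 contribute 0)
  (U=0,V=0): P(U|V) = (1/8)/(1/8) = 1;  -(1/8)·log₂(1) = 0.0000
  (U=0,V=1): P(U|V) = (3/8)/(3/8) = 1;  -(3/8)·log₂(1) = 0.0000
  (U=0,V=2): P(U|V) = (1/4)/(1/2) = 1/2;  -(1/4)·log₂(1/2) = 0.2500
  (U=1,V=2): P(U|V) = (1/4)/(1/2) = 1/2;  -(1/4)·log₂(1/2) = 0.2500
H(U|V) = 0.0000 + 0.0000 + 0.2500 + 0.2500
  = 0.5000 bits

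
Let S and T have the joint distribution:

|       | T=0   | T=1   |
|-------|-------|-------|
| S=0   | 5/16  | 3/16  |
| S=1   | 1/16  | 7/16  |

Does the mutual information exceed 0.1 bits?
Marginal P(S) (row sums):
  P(S=0) = 5/16 + 3/16 = 1/2
  P(S=1) = 1/16 + 7/16 = 1/2
Marginal P(T) (column sums):
  P(T=0) = 5/16 + 1/16 = 3/8
  P(T=1) = 3/16 + 7/16 = 5/8

H(S) = -[(1/2)·log₂(1/2) + (1/2)·log₂(1/2)]
  = 0.5000 + 0.5000
  = 1.0000 bits
H(T) = -[(3/8)·log₂(3/8) + (5/8)·log₂(5/8)]
  = 0.5306 + 0.4238
  = 0.9544 bits
H(S,T) = -[(5/16)·log₂(5/16) + (3/16)·log₂(3/16) + (1/16)·log₂(1/16) + (7/16)·log₂(7/16)]
  = 0.5244 + 0.4528 + 0.2500 + 0.5218
  = 1.7490 bits

I(S;T) = H(S) + H(T) - H(S,T)
  = 1.0000 + 0.9544 - 1.7490
  = 0.2054 bits

Yes. I(S;T) = 0.2054 bits, which is > 0.1 bits.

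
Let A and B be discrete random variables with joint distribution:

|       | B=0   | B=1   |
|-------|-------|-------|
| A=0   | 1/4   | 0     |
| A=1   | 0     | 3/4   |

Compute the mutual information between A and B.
Marginal P(A) (row sums):
  P(A=0) = 1/4 + 0 = 1/4
  P(A=1) = 0 + 3/4 = 3/4
Marginal P(B) (column sums):
  P(B=0) = 1/4 + 0 = 1/4
  P(B=1) = 0 + 3/4 = 3/4

H(A) = -[(1/4)·log₂(1/4) + (3/4)·log₂(3/4)]
  = 0.5000 + 0.3113
  = 0.8113 bits
H(B) = -[(1/4)·log₂(1/4) + (3/4)·log₂(3/4)]
  = 0.5000 + 0.3113
  = 0.8113 bits
H(A,B) = -[(1/4)·log₂(1/4) + (3/4)·log₂(3/4)]
  = 0.5000 + 0.3113
  = 0.8113 bits

I(A;B) = H(A) + H(B) - H(A,B)
  = 0.8113 + 0.8113 - 0.8113
  = 0.8113 bits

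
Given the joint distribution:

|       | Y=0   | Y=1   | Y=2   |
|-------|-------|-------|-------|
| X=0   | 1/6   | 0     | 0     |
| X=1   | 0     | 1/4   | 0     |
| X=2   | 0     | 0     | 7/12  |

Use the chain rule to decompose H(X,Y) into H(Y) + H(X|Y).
By the chain rule: H(X,Y) = H(Y) + H(X|Y)

Marginal P(Y) (column sums):
  P(Y=0) = 1/6 + 0 + 0 = 1/6
  P(Y=1) = 0 + 1/4 + 0 = 1/4
  P(Y=2) = 0 + 0 + 7/12 = 7/12
H(Y) = -[(1/6)·log₂(1/6) + (1/4)·log₂(1/4) + (7/12)·log₂(7/12)]
  = 0.4308 + 0.5000 + 0.4536
  = 1.3844 bits
H(X|Y) = -Σ P(X,Y)·log₂ P(X|Y), where P(X|Y) = P(X,Y) / P(Y)
  (cells with P(X,Y) = 0 contribute 0)
  (X=0,Y=0): P(X|Y) = (1/6)/(1/6) = 1;  -(1/6)·log₂(1) = 0.0000
  (X=1,Y=1): P(X|Y) = (1/4)/(1/4) = 1;  -(1/4)·log₂(1) = 0.0000
  (X=2,Y=2): P(X|Y) = (7/12)/(7/12) = 1;  -(7/12)·log₂(1) = 0.0000
H(X|Y) = 0.0000 + 0.0000 + 0.0000
  = 0.0000 bits

H(X,Y) = H(Y) + H(X|Y) = 1.3844 + 0.0000 = 1.3844 bits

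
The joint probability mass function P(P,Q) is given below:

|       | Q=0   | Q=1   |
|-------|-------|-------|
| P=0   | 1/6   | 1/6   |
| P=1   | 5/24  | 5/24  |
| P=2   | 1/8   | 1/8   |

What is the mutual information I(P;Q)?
Marginal P(P) (row sums):
  P(P=0) = 1/6 + 1/6 = 1/3
  P(P=1) = 5/24 + 5/24 = 5/12
  P(P=2) = 1/8 + 1/8 = 1/4
Marginal P(Q) (column sums):
  P(Q=0) = 1/6 + 5/24 + 1/8 = 1/2
  P(Q=1) = 1/6 + 5/24 + 1/8 = 1/2

H(P) = -[(1/3)·log₂(1/3) + (5/12)·log₂(5/12) + (1/4)·log₂(1/4)]
  = 0.5283 + 0.5263 + 0.5000
  = 1.5546 bits
H(Q) = -[(1/2)·log₂(1/2) + (1/2)·log₂(1/2)]
  = 0.5000 + 0.5000
  = 1.0000 bits
H(P,Q) = -[(1/6)·log₂(1/6) + (1/6)·log₂(1/6) + (5/24)·log₂(5/24) + (5/24)·log₂(5/24) + (1/8)·log₂(1/8) + (1/8)·log₂(1/8)]
  = 0.4308 + 0.4308 + 0.4715 + 0.4715 + 0.3750 + 0.3750
  = 2.5546 bits

I(P;Q) = H(P) + H(Q) - H(P,Q)
  = 1.5546 + 1.0000 - 2.5546
  = 0.0000 bits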